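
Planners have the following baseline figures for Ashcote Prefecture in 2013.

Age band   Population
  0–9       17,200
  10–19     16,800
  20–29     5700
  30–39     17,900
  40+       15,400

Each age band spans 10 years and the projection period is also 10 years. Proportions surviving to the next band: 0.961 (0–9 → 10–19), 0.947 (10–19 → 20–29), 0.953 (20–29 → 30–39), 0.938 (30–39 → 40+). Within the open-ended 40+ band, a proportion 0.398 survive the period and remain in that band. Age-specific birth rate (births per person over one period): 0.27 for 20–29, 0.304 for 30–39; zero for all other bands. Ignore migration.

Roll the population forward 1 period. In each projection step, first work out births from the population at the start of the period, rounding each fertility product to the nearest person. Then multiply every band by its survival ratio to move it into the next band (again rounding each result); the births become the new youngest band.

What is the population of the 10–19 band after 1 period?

Let group 1 be 0–9 through group 5 = 40+.
Period 1.
Births: 5700 × 0.27 = 1539 ; 17900 × 0.304 = 5442 → total 6981
Group 2: 17200 × 0.961 = 16529
Group 3: 16800 × 0.947 = 15910
Group 4: 5700 × 0.953 = 5432
Group 5: 17900 × 0.938 + 15400 × 0.398 = 16790 + 6129 = 22919
Giving 6981 / 16529 / 15910 / 5432 / 22919.

16529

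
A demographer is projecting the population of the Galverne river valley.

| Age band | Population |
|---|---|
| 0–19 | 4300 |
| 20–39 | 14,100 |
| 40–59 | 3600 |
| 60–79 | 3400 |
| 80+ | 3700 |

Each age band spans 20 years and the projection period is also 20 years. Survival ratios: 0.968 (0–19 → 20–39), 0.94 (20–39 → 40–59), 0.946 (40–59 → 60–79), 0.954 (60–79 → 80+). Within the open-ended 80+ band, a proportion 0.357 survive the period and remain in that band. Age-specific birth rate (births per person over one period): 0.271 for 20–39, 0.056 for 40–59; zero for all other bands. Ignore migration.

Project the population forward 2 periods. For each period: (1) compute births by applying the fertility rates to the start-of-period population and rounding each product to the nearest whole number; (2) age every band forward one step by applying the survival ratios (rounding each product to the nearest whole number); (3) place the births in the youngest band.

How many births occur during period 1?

4023

Period 1:
Births: 14100 × 0.271 = 3821, 3600 × 0.056 = 202 ⇒ total 4023
20–39: 4300 × 0.968 = 4162
40–59: 14100 × 0.94 = 13254
60–79: 3600 × 0.946 = 3406
80+: 3400 × 0.954 + 3700 × 0.357 = 3244 + 1321 = 4565
Population now: 0–19=4023, 20–39=4162, 40–59=13254, 60–79=3406, 80+=4565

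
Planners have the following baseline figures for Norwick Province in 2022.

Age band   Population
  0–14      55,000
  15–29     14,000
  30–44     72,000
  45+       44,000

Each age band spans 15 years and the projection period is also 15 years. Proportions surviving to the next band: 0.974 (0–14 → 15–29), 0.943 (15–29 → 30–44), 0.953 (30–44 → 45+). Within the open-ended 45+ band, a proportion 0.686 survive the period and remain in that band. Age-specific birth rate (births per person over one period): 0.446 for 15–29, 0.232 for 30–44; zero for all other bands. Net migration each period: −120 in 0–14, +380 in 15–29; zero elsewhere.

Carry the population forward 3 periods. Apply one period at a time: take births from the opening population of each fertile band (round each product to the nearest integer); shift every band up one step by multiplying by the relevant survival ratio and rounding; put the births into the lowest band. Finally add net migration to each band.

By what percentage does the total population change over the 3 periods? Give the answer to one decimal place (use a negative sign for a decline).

-6.3

Call the groups 1 to 4, youngest first.
Period 1.
Births: 14000 × 0.446 = 6244 ; 72000 × 0.232 = 16704 → total 22948
Group 2: 55000 × 0.974 = 53570
Group 3: 14000 × 0.943 = 13202
Group 4: 72000 × 0.953 + 44000 × 0.686 = 68616 + 30184 = 98800
Net migration: Group 1 − 120 → 22828; Group 2 + 380 → 53950
Population now: 0–14=22828, 15–29=53950, 30–44=13202, 45+=98800
Period 2.
Births: 53950 × 0.446 = 24062 ; 13202 × 0.232 = 3063 → total 27125
Group 2: 22828 × 0.974 = 22234
Group 3: 53950 × 0.943 = 50875
Group 4: 13202 × 0.953 + 98800 × 0.686 = 12582 + 67777 = 80359
Net migration: Group 1 − 120 → 27005; Group 2 + 380 → 22614
Population now: 0–14=27005, 15–29=22614, 30–44=50875, 45+=80359
Period 3.
Births: 22614 × 0.446 = 10086 ; 50875 × 0.232 = 11803 → total 21889
Group 2: 27005 × 0.974 = 26303
Group 3: 22614 × 0.943 = 21325
Group 4: 50875 × 0.953 + 80359 × 0.686 = 48484 + 55126 = 103610
Net migration: Group 1 − 120 → 21769; Group 2 + 380 → 26683
Population now: 0–14=21769, 15–29=26683, 30–44=21325, 45+=103610
Total: 185000 → 173387; change = -11613; percentage change = -6.3%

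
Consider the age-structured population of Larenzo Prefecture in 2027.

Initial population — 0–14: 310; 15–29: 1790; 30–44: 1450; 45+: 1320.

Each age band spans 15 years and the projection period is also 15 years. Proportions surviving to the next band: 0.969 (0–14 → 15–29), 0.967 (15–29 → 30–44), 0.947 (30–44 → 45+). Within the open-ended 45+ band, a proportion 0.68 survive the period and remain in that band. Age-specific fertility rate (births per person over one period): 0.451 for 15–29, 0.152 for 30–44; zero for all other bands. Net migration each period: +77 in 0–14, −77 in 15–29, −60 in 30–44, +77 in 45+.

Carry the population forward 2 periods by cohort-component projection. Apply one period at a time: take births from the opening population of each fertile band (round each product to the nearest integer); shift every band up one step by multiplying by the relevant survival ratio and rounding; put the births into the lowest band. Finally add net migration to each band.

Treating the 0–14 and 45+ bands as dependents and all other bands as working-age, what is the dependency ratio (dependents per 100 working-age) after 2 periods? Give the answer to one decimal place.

Call the bands 1 to 4, youngest first.
— Period 1 —
Births: 1790 * 0.451 = 807  |  1450 * 0.152 = 220 → total 1027
Band 2: 310 * 0.969 = 300
Band 3: 1790 * 0.967 = 1731
Band 4: 1450 * 0.947 + 1320 * 0.68 = 1373 + 898 = 2271
Net migration: Band 1 + 77 → 1104; Band 2 − 77 → 223; Band 3 − 60 → 1671; Band 4 + 77 → 2348
Population now: 0–14=1104, 15–29=223, 30–44=1671, 45+=2348
— Period 2 —
Births: 223 * 0.451 = 101  |  1671 * 0.152 = 254 → total 355
Band 2: 1104 * 0.969 = 1070
Band 3: 223 * 0.967 = 216
Band 4: 1671 * 0.947 + 2348 * 0.68 = 1582 + 1597 = 3179
Net migration: Band 1 + 77 → 432; Band 2 − 77 → 993; Band 3 − 60 → 156; Band 4 + 77 → 3256
Population now: 0–14=432, 15–29=993, 30–44=156, 45+=3256
Dependents (band 0–14 + band 45+) = 432 + 3256 = 3688; working-age = 1149; ratio = 3688/1149 × 100 = 321.0

321.0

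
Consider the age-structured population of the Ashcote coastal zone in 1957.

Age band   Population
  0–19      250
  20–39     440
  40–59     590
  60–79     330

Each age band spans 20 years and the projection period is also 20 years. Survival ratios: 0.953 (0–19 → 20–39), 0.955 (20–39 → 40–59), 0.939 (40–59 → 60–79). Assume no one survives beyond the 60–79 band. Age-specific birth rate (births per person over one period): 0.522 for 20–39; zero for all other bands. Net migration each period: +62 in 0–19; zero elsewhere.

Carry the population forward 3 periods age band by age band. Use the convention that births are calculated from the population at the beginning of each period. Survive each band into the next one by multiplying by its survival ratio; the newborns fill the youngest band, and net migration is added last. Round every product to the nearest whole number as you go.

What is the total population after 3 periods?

Numbering the bands 1..4 from youngest to oldest:
Period 1:
Births: 440 * 0.522 = 230
Band 2: 250 * 0.953 = 238
Band 3: 440 * 0.955 = 420
Band 4: 590 * 0.939 = 554
Net migration: Band 1 + 62 → 292
Population now: 0–19=292, 20–39=238, 40–59=420, 60–79=554
Period 2:
Births: 238 * 0.522 = 124
Band 2: 292 * 0.953 = 278
Band 3: 238 * 0.955 = 227
Band 4: 420 * 0.939 = 394
Net migration: Band 1 + 62 → 186
Population now: 0–19=186, 20–39=278, 40–59=227, 60–79=394
Period 3:
Births: 278 * 0.522 = 145
Band 2: 186 * 0.953 = 177
Band 3: 278 * 0.955 = 265
Band 4: 227 * 0.939 = 213
Net migration: Band 1 + 62 → 207
Population now: 0–19=207, 20–39=177, 40–59=265, 60–79=213
Total after period 3: 207 + 177 + 265 + 213 = 862

862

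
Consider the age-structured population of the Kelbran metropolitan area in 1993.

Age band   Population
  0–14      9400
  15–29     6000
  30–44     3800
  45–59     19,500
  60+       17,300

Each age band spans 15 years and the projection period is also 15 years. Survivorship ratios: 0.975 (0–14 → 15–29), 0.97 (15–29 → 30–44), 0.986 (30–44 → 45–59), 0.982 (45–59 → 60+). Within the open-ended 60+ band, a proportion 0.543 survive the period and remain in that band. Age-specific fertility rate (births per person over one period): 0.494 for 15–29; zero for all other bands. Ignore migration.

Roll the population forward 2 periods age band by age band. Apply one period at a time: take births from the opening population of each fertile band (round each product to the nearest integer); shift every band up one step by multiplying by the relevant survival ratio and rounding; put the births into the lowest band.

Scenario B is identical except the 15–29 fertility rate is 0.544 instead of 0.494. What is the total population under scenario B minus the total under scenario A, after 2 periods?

[period 1]
Births: 6000 × 0.494 = 2964
15–29: 9400 × 0.975 = 9165
30–44: 6000 × 0.97 = 5820
45–59: 3800 × 0.986 = 3747
60+: 19500 × 0.982 + 17300 × 0.543 = 19149 + 9394 = 28543
→ [2964, 9165, 5820, 3747, 28543]
[period 2]
Births: 9165 × 0.494 = 4528
15–29: 2964 × 0.975 = 2890
30–44: 9165 × 0.97 = 8890
45–59: 5820 × 0.986 = 5739
60+: 3747 × 0.982 + 28543 × 0.543 = 3680 + 15499 = 19179
→ [4528, 2890, 8890, 5739, 19179]
Scenario A total after 2 periods: 41226
Scenario B projection —
[period 1]
Births: 6000 × 0.544 = 3264
15–29: 9400 × 0.975 = 9165
30–44: 6000 × 0.97 = 5820
45–59: 3800 × 0.986 = 3747
60+: 19500 × 0.982 + 17300 × 0.543 = 19149 + 9394 = 28543
→ [3264, 9165, 5820, 3747, 28543]
[period 2]
Births: 9165 × 0.544 = 4986
15–29: 3264 × 0.975 = 3182
30–44: 9165 × 0.97 = 8890
45–59: 5820 × 0.986 = 5739
60+: 3747 × 0.982 + 28543 × 0.543 = 3680 + 15499 = 19179
→ [4986, 3182, 8890, 5739, 19179]
Scenario B total after 2 periods: 41976
Difference B − A = 41976 − 41226 = 750

750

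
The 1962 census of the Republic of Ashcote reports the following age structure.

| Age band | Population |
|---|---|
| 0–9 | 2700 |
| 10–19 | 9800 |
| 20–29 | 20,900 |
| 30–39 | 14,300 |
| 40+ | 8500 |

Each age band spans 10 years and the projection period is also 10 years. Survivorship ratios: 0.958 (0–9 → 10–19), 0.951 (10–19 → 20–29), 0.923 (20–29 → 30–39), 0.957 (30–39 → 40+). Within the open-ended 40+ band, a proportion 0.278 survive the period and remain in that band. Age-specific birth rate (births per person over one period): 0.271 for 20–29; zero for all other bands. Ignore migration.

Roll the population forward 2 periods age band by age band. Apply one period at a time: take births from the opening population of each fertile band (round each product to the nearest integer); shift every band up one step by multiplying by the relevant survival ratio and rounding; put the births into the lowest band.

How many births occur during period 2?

2526

Period 1:
Births: 20900 × 0.271 = 5664
10–19: 2700 × 0.958 = 2587
20–29: 9800 × 0.951 = 9320
30–39: 20900 × 0.923 = 19291
40+: 14300 × 0.957 + 8500 × 0.278 = 13685 + 2363 = 16048
Giving 5664 / 2587 / 9320 / 19291 / 16048.
Period 2:
Births: 9320 × 0.271 = 2526
10–19: 5664 × 0.958 = 5426
20–29: 2587 × 0.951 = 2460
30–39: 9320 × 0.923 = 8602
40+: 19291 × 0.957 + 16048 × 0.278 = 18461 + 4461 = 22922
Giving 2526 / 5426 / 2460 / 8602 / 22922.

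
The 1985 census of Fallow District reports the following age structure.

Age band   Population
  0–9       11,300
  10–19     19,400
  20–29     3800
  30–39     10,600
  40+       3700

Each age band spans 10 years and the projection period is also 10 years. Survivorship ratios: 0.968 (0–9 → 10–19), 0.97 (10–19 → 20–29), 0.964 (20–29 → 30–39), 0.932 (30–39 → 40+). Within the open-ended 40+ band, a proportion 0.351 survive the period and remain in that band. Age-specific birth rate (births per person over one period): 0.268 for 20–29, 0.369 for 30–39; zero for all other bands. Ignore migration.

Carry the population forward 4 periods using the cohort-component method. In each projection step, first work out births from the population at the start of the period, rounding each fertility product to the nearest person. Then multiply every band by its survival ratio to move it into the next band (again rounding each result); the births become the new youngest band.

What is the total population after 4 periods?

41081

Period 1.
Births: 3800 × 0.268 = 1018 ; 10600 × 0.369 = 3911 — total 4929
10–19: 11300 × 0.968 = 10938
20–29: 19400 × 0.97 = 18818
30–39: 3800 × 0.964 = 3663
40+: 10600 × 0.932 + 3700 × 0.351 = 9879 + 1299 = 11178
→ [4929, 10938, 18818, 3663, 11178]
Period 2.
Births: 18818 × 0.268 = 5043 ; 3663 × 0.369 = 1352 — total 6395
10–19: 4929 × 0.968 = 4771
20–29: 10938 × 0.97 = 10610
30–39: 18818 × 0.964 = 18141
40+: 3663 × 0.932 + 11178 × 0.351 = 3414 + 3923 = 7337
→ [6395, 4771, 10610, 18141, 7337]
Period 3.
Births: 10610 × 0.268 = 2843 ; 18141 × 0.369 = 6694 — total 9537
10–19: 6395 × 0.968 = 6190
20–29: 4771 × 0.97 = 4628
30–39: 10610 × 0.964 = 10228
40+: 18141 × 0.932 + 7337 × 0.351 = 16907 + 2575 = 19482
→ [9537, 6190, 4628, 10228, 19482]
Period 4.
Births: 4628 × 0.268 = 1240 ; 10228 × 0.369 = 3774 — total 5014
10–19: 9537 × 0.968 = 9232
20–29: 6190 × 0.97 = 6004
30–39: 4628 × 0.964 = 4461
40+: 10228 × 0.932 + 19482 × 0.351 = 9532 + 6838 = 16370
→ [5014, 9232, 6004, 4461, 16370]
Total after period 4: 5014 + 9232 + 6004 + 4461 + 16370 = 41081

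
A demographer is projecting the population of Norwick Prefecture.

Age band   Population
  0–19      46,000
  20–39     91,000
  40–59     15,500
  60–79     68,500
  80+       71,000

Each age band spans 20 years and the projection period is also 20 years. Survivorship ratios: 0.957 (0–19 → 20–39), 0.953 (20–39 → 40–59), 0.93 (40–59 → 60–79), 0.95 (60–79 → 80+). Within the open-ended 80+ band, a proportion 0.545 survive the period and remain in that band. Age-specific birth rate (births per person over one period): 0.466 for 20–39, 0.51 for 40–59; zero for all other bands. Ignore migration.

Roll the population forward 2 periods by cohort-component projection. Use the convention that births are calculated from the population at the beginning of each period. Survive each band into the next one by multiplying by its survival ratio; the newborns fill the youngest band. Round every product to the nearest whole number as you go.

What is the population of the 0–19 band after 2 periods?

Numbering the bands 1..5 from youngest to oldest:
Period 1:
Births: 91000 × 0.466 = 42406  |  15500 × 0.51 = 7905 — total 50311
Band 2: 46000 × 0.957 = 44022
Band 3: 91000 × 0.953 = 86723
Band 4: 15500 × 0.93 = 14415
Band 5: 68500 × 0.95 + 71000 × 0.545 = 65075 + 38695 = 103770
End of period: [50311, 44022, 86723, 14415, 103770]
Period 2:
Births: 44022 × 0.466 = 20514  |  86723 × 0.51 = 44229 — total 64743
Band 2: 50311 × 0.957 = 48148
Band 3: 44022 × 0.953 = 41953
Band 4: 86723 × 0.93 = 80652
Band 5: 14415 × 0.95 + 103770 × 0.545 = 13694 + 56555 = 70249
End of period: [64743, 48148, 41953, 80652, 70249]

64743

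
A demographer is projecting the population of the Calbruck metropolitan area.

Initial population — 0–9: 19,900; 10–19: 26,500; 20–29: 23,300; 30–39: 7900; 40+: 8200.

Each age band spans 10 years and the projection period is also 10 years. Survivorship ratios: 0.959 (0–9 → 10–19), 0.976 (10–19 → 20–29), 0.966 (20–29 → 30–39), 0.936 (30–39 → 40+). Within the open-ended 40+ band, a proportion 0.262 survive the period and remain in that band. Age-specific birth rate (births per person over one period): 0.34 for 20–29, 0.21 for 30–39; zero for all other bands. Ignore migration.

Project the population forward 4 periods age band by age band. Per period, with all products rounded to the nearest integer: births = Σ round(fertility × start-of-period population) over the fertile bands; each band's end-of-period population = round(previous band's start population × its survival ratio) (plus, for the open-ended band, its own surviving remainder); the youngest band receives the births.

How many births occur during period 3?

(Groups numbered youngest = 1 to oldest = 5.)
Period 1.
Births: 23300 × 0.34 = 7922, 7900 × 0.21 = 1659 — total 9581
Group 2: 19900 × 0.959 = 19084
Group 3: 26500 × 0.976 = 25864
Group 4: 23300 × 0.966 = 22508
Group 5: 7900 × 0.936 + 8200 × 0.262 = 7394 + 2148 = 9542
End of period: [9581, 19084, 25864, 22508, 9542]
Period 2.
Births: 25864 × 0.34 = 8794, 22508 × 0.21 = 4727 — total 13521
Group 2: 9581 × 0.959 = 9188
Group 3: 19084 × 0.976 = 18626
Group 4: 25864 × 0.966 = 24985
Group 5: 22508 × 0.936 + 9542 × 0.262 = 21067 + 2500 = 23567
End of period: [13521, 9188, 18626, 24985, 23567]
Period 3.
Births: 18626 × 0.34 = 6333, 24985 × 0.21 = 5247 — total 11580
Group 2: 13521 × 0.959 = 12967
Group 3: 9188 × 0.976 = 8967
Group 4: 18626 × 0.966 = 17993
Group 5: 24985 × 0.936 + 23567 × 0.262 = 23386 + 6175 = 29561
End of period: [11580, 12967, 8967, 17993, 29561]

11580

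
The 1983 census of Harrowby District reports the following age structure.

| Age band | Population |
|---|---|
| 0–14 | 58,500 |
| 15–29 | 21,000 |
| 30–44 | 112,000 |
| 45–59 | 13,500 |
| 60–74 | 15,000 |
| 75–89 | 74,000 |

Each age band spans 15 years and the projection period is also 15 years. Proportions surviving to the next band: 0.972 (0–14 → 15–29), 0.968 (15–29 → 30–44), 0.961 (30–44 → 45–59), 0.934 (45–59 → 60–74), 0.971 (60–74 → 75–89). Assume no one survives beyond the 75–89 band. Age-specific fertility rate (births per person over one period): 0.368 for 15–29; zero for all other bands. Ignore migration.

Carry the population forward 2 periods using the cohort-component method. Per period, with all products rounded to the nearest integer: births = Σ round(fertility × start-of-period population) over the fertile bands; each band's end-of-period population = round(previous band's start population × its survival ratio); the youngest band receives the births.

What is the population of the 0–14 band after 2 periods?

20925

(Bands numbered youngest = 1 to oldest = 6.)
[period 1]
Births: 21000 × 0.368 = 7728
Band 2: 58500 × 0.972 = 56862
Band 3: 21000 × 0.968 = 20328
Band 4: 112000 × 0.961 = 107632
Band 5: 13500 × 0.934 = 12609
Band 6: 15000 × 0.971 = 14565
Population now: 0–14=7728, 15–29=56862, 30–44=20328, 45–59=107632, 60–74=12609, 75–89=14565
[period 2]
Births: 56862 × 0.368 = 20925
Band 2: 7728 × 0.972 = 7512
Band 3: 56862 × 0.968 = 55042
Band 4: 20328 × 0.961 = 19535
Band 5: 107632 × 0.934 = 100528
Band 6: 12609 × 0.971 = 12243
Population now: 0–14=20925, 15–29=7512, 30–44=55042, 45–59=19535, 60–74=100528, 75–89=12243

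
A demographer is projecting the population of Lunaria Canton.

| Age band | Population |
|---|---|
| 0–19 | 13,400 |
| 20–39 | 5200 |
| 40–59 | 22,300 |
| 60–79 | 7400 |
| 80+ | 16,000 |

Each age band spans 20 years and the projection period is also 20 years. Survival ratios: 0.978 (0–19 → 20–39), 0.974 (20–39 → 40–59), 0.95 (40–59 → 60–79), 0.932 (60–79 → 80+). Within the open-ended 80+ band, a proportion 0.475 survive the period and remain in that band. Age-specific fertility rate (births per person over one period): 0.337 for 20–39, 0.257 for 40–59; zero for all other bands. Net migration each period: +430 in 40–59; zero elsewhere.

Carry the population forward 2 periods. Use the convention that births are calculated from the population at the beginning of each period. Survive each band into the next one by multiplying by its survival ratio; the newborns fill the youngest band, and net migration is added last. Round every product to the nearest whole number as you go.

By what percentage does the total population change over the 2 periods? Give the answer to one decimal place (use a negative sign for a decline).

(Groups numbered youngest = 1 to oldest = 5.)
After projecting period 1:
Births: 5200 × 0.337 = 1752 ; 22300 × 0.257 = 5731 — total 7483
Group 2: 13400 × 0.978 = 13105
Group 3: 5200 × 0.974 = 5065
Group 4: 22300 × 0.95 = 21185
Group 5: 7400 × 0.932 + 16000 × 0.475 = 6897 + 7600 = 14497
Net migration: Group 3 + 430 → 5495
End of period: [7483, 13105, 5495, 21185, 14497]
After projecting period 2:
Births: 13105 × 0.337 = 4416 ; 5495 × 0.257 = 1412 — total 5828
Group 2: 7483 × 0.978 = 7318
Group 3: 13105 × 0.974 = 12764
Group 4: 5495 × 0.95 = 5220
Group 5: 21185 × 0.932 + 14497 × 0.475 = 19744 + 6886 = 26630
Net migration: Group 3 + 430 → 13194
End of period: [5828, 7318, 13194, 5220, 26630]
Total: 64300 → 58190; change = -6110; percentage change = -9.5%

-9.5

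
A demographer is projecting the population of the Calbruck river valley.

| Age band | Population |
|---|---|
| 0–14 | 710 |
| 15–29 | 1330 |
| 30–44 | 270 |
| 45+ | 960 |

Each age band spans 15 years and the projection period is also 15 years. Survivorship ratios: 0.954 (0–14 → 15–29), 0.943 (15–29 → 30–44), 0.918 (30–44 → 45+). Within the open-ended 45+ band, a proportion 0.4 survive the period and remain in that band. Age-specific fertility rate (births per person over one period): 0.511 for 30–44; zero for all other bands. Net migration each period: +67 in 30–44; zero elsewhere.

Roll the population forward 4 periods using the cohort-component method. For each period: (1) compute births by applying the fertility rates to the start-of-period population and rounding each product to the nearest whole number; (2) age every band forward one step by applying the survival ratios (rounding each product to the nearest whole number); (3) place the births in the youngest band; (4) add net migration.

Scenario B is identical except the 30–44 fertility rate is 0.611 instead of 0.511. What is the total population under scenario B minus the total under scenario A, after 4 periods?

242

Numbering the groups 1..4 from youngest to oldest:
[period 1]
Births: 270 × 0.511 = 138
Group 2: 710 × 0.954 = 677
Group 3: 1330 × 0.943 = 1254
Group 4: 270 × 0.918 + 960 × 0.4 = 248 + 384 = 632
Net migration: Group 3 + 67 → 1321
→ [138, 677, 1321, 632]
[period 2]
Births: 1321 × 0.511 = 675
Group 2: 138 × 0.954 = 132
Group 3: 677 × 0.943 = 638
Group 4: 1321 × 0.918 + 632 × 0.4 = 1213 + 253 = 1466
Net migration: Group 3 + 67 → 705
→ [675, 132, 705, 1466]
[period 3]
Births: 705 × 0.511 = 360
Group 2: 675 × 0.954 = 644
Group 3: 132 × 0.943 = 124
Group 4: 705 × 0.918 + 1466 × 0.4 = 647 + 586 = 1233
Net migration: Group 3 + 67 → 191
→ [360, 644, 191, 1233]
[period 4]
Births: 191 × 0.511 = 98
Group 2: 360 × 0.954 = 343
Group 3: 644 × 0.943 = 607
Group 4: 191 × 0.918 + 1233 × 0.4 = 175 + 493 = 668
Net migration: Group 3 + 67 → 674
→ [98, 343, 674, 668]
Scenario A total after 4 periods: 1783
Scenario B projection —
[period 1]
Births: 270 × 0.611 = 165
Group 2: 710 × 0.954 = 677
Group 3: 1330 × 0.943 = 1254
Group 4: 270 × 0.918 + 960 × 0.4 = 248 + 384 = 632
Net migration: Group 3 + 67 → 1321
→ [165, 677, 1321, 632]
[period 2]
Births: 1321 × 0.611 = 807
Group 2: 165 × 0.954 = 157
Group 3: 677 × 0.943 = 638
Group 4: 1321 × 0.918 + 632 × 0.4 = 1213 + 253 = 1466
Net migration: Group 3 + 67 → 705
→ [807, 157, 705, 1466]
[period 3]
Births: 705 × 0.611 = 431
Group 2: 807 × 0.954 = 770
Group 3: 157 × 0.943 = 148
Group 4: 705 × 0.918 + 1466 × 0.4 = 647 + 586 = 1233
Net migration: Group 3 + 67 → 215
→ [431, 770, 215, 1233]
[period 4]
Births: 215 × 0.611 = 131
Group 2: 431 × 0.954 = 411
Group 3: 770 × 0.943 = 726
Group 4: 215 × 0.918 + 1233 × 0.4 = 197 + 493 = 690
Net migration: Group 3 + 67 → 793
→ [131, 411, 793, 690]
Scenario B total after 4 periods: 2025
Difference B − A = 2025 − 1783 = 242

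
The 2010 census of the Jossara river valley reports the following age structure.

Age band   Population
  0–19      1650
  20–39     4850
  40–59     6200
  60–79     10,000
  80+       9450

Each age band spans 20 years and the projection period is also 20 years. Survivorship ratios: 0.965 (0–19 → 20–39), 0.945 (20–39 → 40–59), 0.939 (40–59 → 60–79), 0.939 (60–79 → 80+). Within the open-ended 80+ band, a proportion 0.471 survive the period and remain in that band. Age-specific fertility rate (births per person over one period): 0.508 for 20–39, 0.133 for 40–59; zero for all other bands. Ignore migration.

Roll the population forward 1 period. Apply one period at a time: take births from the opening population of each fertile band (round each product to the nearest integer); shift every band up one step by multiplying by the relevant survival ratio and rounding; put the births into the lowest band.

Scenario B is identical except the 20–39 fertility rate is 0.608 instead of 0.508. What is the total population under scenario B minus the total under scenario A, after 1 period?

485

After projecting period 1:
Births: 4850 × 0.508 = 2464  |  6200 × 0.133 = 825 ⇒ total 3289
20–39: 1650 × 0.965 = 1592
40–59: 4850 × 0.945 = 4583
60–79: 6200 × 0.939 = 5822
80+: 10000 × 0.939 + 9450 × 0.471 = 9390 + 4451 = 13841
End of period: [3289, 1592, 4583, 5822, 13841]
Scenario A total after 1 period: 29127
Scenario B projection —
After projecting period 1:
Births: 4850 × 0.608 = 2949  |  6200 × 0.133 = 825 ⇒ total 3774
20–39: 1650 × 0.965 = 1592
40–59: 4850 × 0.945 = 4583
60–79: 6200 × 0.939 = 5822
80+: 10000 × 0.939 + 9450 × 0.471 = 9390 + 4451 = 13841
End of period: [3774, 1592, 4583, 5822, 13841]
Scenario B total after 1 period: 29612
Difference B − A = 29612 − 29127 = 485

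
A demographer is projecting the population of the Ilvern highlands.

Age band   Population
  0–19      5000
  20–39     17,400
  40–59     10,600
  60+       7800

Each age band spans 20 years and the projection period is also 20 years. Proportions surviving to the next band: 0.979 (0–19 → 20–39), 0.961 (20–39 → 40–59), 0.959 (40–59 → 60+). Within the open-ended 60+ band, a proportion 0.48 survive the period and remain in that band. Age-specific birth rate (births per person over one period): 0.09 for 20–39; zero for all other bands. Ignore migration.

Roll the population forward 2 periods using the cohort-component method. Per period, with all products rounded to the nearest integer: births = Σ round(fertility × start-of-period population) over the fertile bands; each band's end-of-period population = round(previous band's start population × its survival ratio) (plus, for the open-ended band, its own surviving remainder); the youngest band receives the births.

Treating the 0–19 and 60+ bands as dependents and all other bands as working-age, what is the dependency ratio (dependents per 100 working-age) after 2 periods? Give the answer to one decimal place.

(Groups numbered youngest = 1 to oldest = 4.)
[period 1]
Births: 17400 × 0.09 = 1566
Group 2: 5000 × 0.979 = 4895
Group 3: 17400 × 0.961 = 16721
Group 4: 10600 × 0.959 + 7800 × 0.48 = 10165 + 3744 = 13909
Giving 1566 / 4895 / 16721 / 13909.
[period 2]
Births: 4895 × 0.09 = 441
Group 2: 1566 × 0.979 = 1533
Group 3: 4895 × 0.961 = 4704
Group 4: 16721 × 0.959 + 13909 × 0.48 = 16035 + 6676 = 22711
Giving 441 / 1533 / 4704 / 22711.
Dependents (band 0–19 + band 60+) = 441 + 22711 = 23152; working-age = 6237; ratio = 23152/6237 × 100 = 371.2

371.2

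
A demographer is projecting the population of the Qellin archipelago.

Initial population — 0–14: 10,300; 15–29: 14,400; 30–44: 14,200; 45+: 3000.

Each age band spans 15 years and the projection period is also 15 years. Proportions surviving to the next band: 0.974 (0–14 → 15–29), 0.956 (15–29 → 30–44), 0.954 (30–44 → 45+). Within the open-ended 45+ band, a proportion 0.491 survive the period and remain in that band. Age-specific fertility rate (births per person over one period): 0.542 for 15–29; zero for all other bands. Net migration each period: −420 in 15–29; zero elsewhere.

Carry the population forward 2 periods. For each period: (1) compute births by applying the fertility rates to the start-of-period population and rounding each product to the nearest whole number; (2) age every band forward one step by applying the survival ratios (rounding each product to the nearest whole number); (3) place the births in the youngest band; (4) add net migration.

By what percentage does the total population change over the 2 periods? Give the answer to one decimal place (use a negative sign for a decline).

Numbering the groups 1..4 from youngest to oldest:
After projecting period 1:
Births: 14400 * 0.542 = 7805
Group 2: 10300 * 0.974 = 10032
Group 3: 14400 * 0.956 = 13766
Group 4: 14200 * 0.954 + 3000 * 0.491 = 13547 + 1473 = 15020
Net migration: Group 2 − 420 → 9612
→ [7805, 9612, 13766, 15020]
After projecting period 2:
Births: 9612 * 0.542 = 5210
Group 2: 7805 * 0.974 = 7602
Group 3: 9612 * 0.956 = 9189
Group 4: 13766 * 0.954 + 15020 * 0.491 = 13133 + 7375 = 20508
Net migration: Group 2 − 420 → 7182
→ [5210, 7182, 9189, 20508]
Total: 41900 → 42089; change = 189; percentage change = 0.5%

0.5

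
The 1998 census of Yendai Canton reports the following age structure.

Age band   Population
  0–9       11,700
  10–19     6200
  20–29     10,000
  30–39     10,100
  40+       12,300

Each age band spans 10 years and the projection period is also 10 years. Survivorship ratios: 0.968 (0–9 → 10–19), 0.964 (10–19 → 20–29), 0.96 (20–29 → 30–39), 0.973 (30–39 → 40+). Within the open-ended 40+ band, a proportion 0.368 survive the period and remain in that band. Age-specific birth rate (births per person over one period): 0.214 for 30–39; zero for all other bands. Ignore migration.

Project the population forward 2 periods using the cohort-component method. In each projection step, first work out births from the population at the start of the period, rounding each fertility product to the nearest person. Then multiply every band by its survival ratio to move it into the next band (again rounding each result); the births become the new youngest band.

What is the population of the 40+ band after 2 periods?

14623

(Bands numbered youngest = 1 to oldest = 5.)
[period 1]
Births: 10100 × 0.214 = 2161
Band 2: 11700 × 0.968 = 11326
Band 3: 6200 × 0.964 = 5977
Band 4: 10000 × 0.96 = 9600
Band 5: 10100 × 0.973 + 12300 × 0.368 = 9827 + 4526 = 14353
End of period: [2161, 11326, 5977, 9600, 14353]
[period 2]
Births: 9600 × 0.214 = 2054
Band 2: 2161 × 0.968 = 2092
Band 3: 11326 × 0.964 = 10918
Band 4: 5977 × 0.96 = 5738
Band 5: 9600 × 0.973 + 14353 × 0.368 = 9341 + 5282 = 14623
End of period: [2054, 2092, 10918, 5738, 14623]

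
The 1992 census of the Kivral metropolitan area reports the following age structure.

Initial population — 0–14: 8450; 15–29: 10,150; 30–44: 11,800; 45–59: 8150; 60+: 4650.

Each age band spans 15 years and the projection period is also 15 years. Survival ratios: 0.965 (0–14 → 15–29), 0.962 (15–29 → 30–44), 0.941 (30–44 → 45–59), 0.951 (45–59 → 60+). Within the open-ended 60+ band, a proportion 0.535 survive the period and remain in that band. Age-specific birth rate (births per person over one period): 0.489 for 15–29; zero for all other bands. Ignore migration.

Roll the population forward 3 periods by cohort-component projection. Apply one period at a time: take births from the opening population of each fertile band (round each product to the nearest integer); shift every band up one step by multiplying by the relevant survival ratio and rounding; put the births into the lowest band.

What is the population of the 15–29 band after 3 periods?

Period 1.
Births: 10150 × 0.489 = 4963
15–29: 8450 × 0.965 = 8154
30–44: 10150 × 0.962 = 9764
45–59: 11800 × 0.941 = 11104
60+: 8150 × 0.951 + 4650 × 0.535 = 7751 + 2488 = 10239
→ [4963, 8154, 9764, 11104, 10239]
Period 2.
Births: 8154 × 0.489 = 3987
15–29: 4963 × 0.965 = 4789
30–44: 8154 × 0.962 = 7844
45–59: 9764 × 0.941 = 9188
60+: 11104 × 0.951 + 10239 × 0.535 = 10560 + 5478 = 16038
→ [3987, 4789, 7844, 9188, 16038]
Period 3.
Births: 4789 × 0.489 = 2342
15–29: 3987 × 0.965 = 3847
30–44: 4789 × 0.962 = 4607
45–59: 7844 × 0.941 = 7381
60+: 9188 × 0.951 + 16038 × 0.535 = 8738 + 8580 = 17318
→ [2342, 3847, 4607, 7381, 17318]

3847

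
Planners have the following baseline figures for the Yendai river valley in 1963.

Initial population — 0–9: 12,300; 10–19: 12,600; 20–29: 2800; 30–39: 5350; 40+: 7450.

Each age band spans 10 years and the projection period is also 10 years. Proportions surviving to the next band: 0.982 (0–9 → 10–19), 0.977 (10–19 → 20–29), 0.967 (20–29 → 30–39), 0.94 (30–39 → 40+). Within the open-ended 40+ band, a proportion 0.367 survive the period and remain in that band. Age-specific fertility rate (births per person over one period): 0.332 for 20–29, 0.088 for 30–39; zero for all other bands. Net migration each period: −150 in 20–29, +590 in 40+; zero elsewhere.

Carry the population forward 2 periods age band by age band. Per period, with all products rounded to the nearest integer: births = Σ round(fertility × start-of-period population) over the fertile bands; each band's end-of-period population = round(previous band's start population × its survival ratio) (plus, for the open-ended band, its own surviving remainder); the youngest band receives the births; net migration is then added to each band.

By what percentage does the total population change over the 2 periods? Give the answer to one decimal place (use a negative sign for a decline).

— Period 1 —
Births: 2800 × 0.332 = 930, 5350 × 0.088 = 471 ⇒ total 1401
10–19: 12300 × 0.982 = 12079
20–29: 12600 × 0.977 = 12310
30–39: 2800 × 0.967 = 2708
40+: 5350 × 0.94 + 7450 × 0.367 = 5029 + 2734 = 7763
Net migration: 20–29 − 150 → 12160; 40+ + 590 → 8353
→ [1401, 12079, 12160, 2708, 8353]
— Period 2 —
Births: 12160 × 0.332 = 4037, 2708 × 0.088 = 238 ⇒ total 4275
10–19: 1401 × 0.982 = 1376
20–29: 12079 × 0.977 = 11801
30–39: 12160 × 0.967 = 11759
40+: 2708 × 0.94 + 8353 × 0.367 = 2546 + 3066 = 5612
Net migration: 20–29 − 150 → 11651; 40+ + 590 → 6202
→ [4275, 1376, 11651, 11759, 6202]
Total: 40500 → 35263; change = -5237; percentage change = -12.9%

-12.9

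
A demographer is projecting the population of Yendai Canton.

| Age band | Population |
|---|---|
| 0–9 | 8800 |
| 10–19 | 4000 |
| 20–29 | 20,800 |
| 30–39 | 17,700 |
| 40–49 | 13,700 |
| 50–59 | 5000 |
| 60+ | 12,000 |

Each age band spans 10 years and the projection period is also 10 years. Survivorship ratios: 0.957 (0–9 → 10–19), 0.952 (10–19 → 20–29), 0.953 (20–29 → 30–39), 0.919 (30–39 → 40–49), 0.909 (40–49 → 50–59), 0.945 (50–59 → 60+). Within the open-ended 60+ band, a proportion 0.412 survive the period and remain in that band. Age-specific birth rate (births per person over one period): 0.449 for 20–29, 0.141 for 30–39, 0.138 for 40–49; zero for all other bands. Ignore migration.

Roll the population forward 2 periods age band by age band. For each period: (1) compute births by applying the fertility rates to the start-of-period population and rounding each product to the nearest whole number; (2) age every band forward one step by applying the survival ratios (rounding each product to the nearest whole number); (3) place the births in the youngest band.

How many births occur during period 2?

Numbering the bands 1..7 from youngest to oldest:
After projecting period 1:
Births: 20800 * 0.449 = 9339, 17700 * 0.141 = 2496, 13700 * 0.138 = 1891 → total 13726
Band 2: 8800 * 0.957 = 8422
Band 3: 4000 * 0.952 = 3808
Band 4: 20800 * 0.953 = 19822
Band 5: 17700 * 0.919 = 16266
Band 6: 13700 * 0.909 = 12453
Band 7: 5000 * 0.945 + 12000 * 0.412 = 4725 + 4944 = 9669
→ [13726, 8422, 3808, 19822, 16266, 12453, 9669]
After projecting period 2:
Births: 3808 * 0.449 = 1710, 19822 * 0.141 = 2795, 16266 * 0.138 = 2245 → total 6750
Band 2: 13726 * 0.957 = 13136
Band 3: 8422 * 0.952 = 8018
Band 4: 3808 * 0.953 = 3629
Band 5: 19822 * 0.919 = 18216
Band 6: 16266 * 0.909 = 14786
Band 7: 12453 * 0.945 + 9669 * 0.412 = 11768 + 3984 = 15752
→ [6750, 13136, 8018, 3629, 18216, 14786, 15752]

6750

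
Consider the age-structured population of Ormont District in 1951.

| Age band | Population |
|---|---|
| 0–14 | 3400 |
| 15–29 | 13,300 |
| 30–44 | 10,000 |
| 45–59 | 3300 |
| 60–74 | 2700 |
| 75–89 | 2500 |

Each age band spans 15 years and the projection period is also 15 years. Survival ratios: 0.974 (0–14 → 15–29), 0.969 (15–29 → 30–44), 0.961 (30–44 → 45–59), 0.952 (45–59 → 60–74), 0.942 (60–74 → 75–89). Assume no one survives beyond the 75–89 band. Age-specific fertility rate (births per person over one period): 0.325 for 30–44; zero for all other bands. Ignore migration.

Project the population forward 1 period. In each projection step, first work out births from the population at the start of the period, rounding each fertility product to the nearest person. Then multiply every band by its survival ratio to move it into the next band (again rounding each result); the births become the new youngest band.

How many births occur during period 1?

Period 1.
Births: 10000 * 0.325 = 3250
15–29: 3400 * 0.974 = 3312
30–44: 13300 * 0.969 = 12888
45–59: 10000 * 0.961 = 9610
60–74: 3300 * 0.952 = 3142
75–89: 2700 * 0.942 = 2543
→ [3250, 3312, 12888, 9610, 3142, 2543]

3250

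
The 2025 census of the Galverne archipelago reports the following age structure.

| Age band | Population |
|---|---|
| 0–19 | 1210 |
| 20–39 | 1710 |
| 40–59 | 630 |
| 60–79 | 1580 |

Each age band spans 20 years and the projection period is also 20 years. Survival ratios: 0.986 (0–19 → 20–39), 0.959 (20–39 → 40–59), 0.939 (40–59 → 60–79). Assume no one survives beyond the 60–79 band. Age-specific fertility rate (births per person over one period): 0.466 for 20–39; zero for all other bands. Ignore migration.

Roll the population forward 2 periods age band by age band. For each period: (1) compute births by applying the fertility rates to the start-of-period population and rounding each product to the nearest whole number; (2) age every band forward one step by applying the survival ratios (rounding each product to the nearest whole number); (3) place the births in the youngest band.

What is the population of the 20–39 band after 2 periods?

786

Period 1.
Births: 1710 × 0.466 = 797
20–39: 1210 × 0.986 = 1193
40–59: 1710 × 0.959 = 1640
60–79: 630 × 0.939 = 592
Population now: 0–19=797, 20–39=1193, 40–59=1640, 60–79=592
Period 2.
Births: 1193 × 0.466 = 556
20–39: 797 × 0.986 = 786
40–59: 1193 × 0.959 = 1144
60–79: 1640 × 0.939 = 1540
Population now: 0–19=556, 20–39=786, 40–59=1144, 60–79=1540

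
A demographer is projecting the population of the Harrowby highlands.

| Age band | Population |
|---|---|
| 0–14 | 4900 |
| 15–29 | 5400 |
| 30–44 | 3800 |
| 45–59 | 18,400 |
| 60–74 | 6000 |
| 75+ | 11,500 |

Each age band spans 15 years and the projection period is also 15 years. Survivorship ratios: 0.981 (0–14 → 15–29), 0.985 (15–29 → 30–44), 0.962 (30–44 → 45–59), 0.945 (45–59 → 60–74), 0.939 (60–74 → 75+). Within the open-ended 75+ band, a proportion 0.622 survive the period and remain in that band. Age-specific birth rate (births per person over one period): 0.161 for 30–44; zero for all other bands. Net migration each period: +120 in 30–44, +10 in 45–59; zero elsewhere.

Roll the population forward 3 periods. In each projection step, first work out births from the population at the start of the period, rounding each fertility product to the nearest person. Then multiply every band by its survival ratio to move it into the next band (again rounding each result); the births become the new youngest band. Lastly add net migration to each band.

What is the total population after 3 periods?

30343

Call the groups 1 to 6, youngest first.
After projecting period 1:
Births: 3800 * 0.161 = 612
Group 2: 4900 * 0.981 = 4807
Group 3: 5400 * 0.985 = 5319
Group 4: 3800 * 0.962 = 3656
Group 5: 18400 * 0.945 = 17388
Group 6: 6000 * 0.939 + 11500 * 0.622 = 5634 + 7153 = 12787
Net migration: Group 3 + 120 → 5439; Group 4 + 10 → 3666
Giving 612 / 4807 / 5439 / 3666 / 17388 / 12787.
After projecting period 2:
Births: 5439 * 0.161 = 876
Group 2: 612 * 0.981 = 600
Group 3: 4807 * 0.985 = 4735
Group 4: 5439 * 0.962 = 5232
Group 5: 3666 * 0.945 = 3464
Group 6: 17388 * 0.939 + 12787 * 0.622 = 16327 + 7954 = 24281
Net migration: Group 3 + 120 → 4855; Group 4 + 10 → 5242
Giving 876 / 600 / 4855 / 5242 / 3464 / 24281.
After projecting period 3:
Births: 4855 * 0.161 = 782
Group 2: 876 * 0.981 = 859
Group 3: 600 * 0.985 = 591
Group 4: 4855 * 0.962 = 4671
Group 5: 5242 * 0.945 = 4954
Group 6: 3464 * 0.939 + 24281 * 0.622 = 3253 + 15103 = 18356
Net migration: Group 3 + 120 → 711; Group 4 + 10 → 4681
Giving 782 / 859 / 711 / 4681 / 4954 / 18356.
Total after period 3: 782 + 859 + 711 + 4681 + 4954 + 18356 = 30343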